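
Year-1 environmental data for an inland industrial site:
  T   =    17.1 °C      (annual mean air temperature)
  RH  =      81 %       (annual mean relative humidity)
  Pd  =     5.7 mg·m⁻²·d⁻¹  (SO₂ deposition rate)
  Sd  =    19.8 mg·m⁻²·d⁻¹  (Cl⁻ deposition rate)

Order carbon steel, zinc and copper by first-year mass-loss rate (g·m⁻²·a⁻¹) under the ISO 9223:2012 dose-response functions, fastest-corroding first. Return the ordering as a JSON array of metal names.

carbon steel: temperature factor f = -0.054·(7.1) = -0.3834
  Pd branch = 1.77·Pd^0.52·e^(0.02·RH+f) = 15.07 μm/a
  Sd branch = 0.102·Sd^0.62·e^(0.033·RH+0.04·T) = 18.64 μm/a
  r_corr = 15.07 + 18.64 = 33.71 μm/a
  mass loss = 33.71 μm/a × 7.85 g/cm³ = 264.6 g·m⁻²·a⁻¹
zinc: f(T) = -0.071·(T−10) [T>10 °C] = -0.5041
  Pd branch = 0.0129·Pd^0.44·e^(0.046·RH+f) = 0.6957 μm/a
  Sd branch = 0.0175·Sd^0.57·e^(0.008·RH+0.085·T) = 0.7849 μm/a
  r_corr = 0.6957 + 0.7849 = 1.481 μm/a
  mass loss = 1.481 μm/a × 7.14 g/cm³ = 10.57 g·m⁻²·a⁻¹
copper: f(T) = -0.080·(T−10) [T>10 °C] = -0.5680
  SO₂ term: 0.0053·5.7^0.26·exp(0.059·81-0.5680) = 0.5618
  Cl⁻ term: 0.01025·19.8^0.27·exp(0.036·81+0.049·17.1) = 0.9798
  sum: 0.5618 + 0.9798 → r_corr = 1.542 μm/a
  mass loss = 1.542 μm/a × 8.96 g/cm³ = 13.81 g·m⁻²·a⁻¹
Ordering by g·m⁻²·a⁻¹: carbon steel (265) > copper (13.8) > zinc (10.6)

["carbon steel", "copper", "zinc"]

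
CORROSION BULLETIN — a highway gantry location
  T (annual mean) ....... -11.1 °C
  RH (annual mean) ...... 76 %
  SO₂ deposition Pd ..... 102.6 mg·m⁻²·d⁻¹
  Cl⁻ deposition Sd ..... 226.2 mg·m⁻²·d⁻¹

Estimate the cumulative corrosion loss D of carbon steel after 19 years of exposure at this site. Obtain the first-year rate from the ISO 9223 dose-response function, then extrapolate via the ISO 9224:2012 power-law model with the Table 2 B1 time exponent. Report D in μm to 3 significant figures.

carbon steel: temperature factor f = +0.150·(-21.1) = -3.1650
  Pd branch = 1.77·Pd^0.52·e^(0.02·RH+f) = 3.796 μm/a
  Sd branch = 0.102·Sd^0.62·e^(0.033·RH+0.04·T) = 23.16 μm/a
  r_corr = 3.796 + 23.16 = 26.96 μm/a
Long-term exponent b (ISO 9224 Table 2, B1) = 0.523
  D(19) = 26.96 × 19^0.523 = 26.96 × 4.664 = 125.7 μm

D(19) = 126 μm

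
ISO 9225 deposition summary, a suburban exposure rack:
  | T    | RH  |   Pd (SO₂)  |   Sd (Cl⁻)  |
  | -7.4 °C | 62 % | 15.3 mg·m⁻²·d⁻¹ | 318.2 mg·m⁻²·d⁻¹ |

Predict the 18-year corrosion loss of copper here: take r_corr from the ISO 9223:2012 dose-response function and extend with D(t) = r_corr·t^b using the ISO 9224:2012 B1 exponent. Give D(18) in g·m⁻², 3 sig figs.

copper: temperature factor f = +0.126·(-17.4) = -2.1924
  Pd branch = 0.0053·Pd^0.26·e^(0.059·RH+f) = 0.04664 μm/a
  Cl⁻ term: 0.01025·318.2^0.27·exp(0.036·62+0.049·-7.4) = 0.315
  sum: 0.04664 + 0.315 → r_corr = 0.3617 μm/a
Long-term exponent b (ISO 9224 Table 2, B1) = 0.667
  D(18) = 0.3617 × 18^0.667 = 0.3617 × 6.875 = 2.486 μm
  Mass loss = 2.486 μm × 8.96 g/cm³ = 22.28 g·m⁻²

D(18) = 22.3 g·m⁻²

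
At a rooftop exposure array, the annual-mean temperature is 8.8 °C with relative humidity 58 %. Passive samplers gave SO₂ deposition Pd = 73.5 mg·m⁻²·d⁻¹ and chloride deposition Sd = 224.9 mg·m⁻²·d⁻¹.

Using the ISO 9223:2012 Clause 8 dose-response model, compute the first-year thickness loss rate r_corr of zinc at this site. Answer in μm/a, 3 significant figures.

r_corr = 2.47 μm/a

zinc: f(T) = +0.038·(T−10) [T≤10 °C] = -0.0456
  sulphur-dioxide contribution → 1.177 μm/a
  chloride contribution → 1.288 μm/a
  total first-year rate 2.465 μm/a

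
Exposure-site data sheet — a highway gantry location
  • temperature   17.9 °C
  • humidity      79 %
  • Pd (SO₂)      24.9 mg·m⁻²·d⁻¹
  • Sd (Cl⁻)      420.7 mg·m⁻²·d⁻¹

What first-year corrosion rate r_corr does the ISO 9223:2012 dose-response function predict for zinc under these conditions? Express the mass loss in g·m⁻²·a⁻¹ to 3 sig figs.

zinc: f(T) = -0.071·(T−10) [T>10 °C] = -0.5609
  Pd branch = 0.0129·Pd^0.44·e^(0.046·RH+f) = 1.147 μm/a
  Sd branch = 0.0175·Sd^0.57·e^(0.008·RH+0.085·T) = 4.72 μm/a
  sum: 1.147 + 4.72 → r_corr = 5.867 μm/a
Convert to mass loss: 5.867 μm/a × 7.14 g/cm³ = 41.89 g·m⁻²·a⁻¹

r_corr = 41.9 g·m⁻²·a⁻¹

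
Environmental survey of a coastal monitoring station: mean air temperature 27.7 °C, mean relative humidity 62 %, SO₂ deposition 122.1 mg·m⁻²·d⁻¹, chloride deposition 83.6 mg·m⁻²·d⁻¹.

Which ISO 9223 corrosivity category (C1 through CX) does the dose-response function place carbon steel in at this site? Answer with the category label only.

carbon steel: T>10 °C ⇒ hinge -0.054·(27.7−10) = -0.9558
  Pd branch = 1.77·Pd^0.52·e^(0.02·RH+f) = 28.61 μm/a
  Sd branch = 0.102·Sd^0.62·e^(0.033·RH+0.04·T) = 37.16 μm/a
  sum: 28.61 + 37.16 → r_corr = 65.77 μm/a
Category bounds: 50…80 μm/a bracket r_corr ⇒ C4

C4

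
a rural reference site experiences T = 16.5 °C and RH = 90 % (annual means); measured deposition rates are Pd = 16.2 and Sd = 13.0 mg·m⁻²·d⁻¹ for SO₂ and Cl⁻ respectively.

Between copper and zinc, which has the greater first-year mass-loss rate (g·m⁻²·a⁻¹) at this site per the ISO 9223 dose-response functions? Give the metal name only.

copper

copper: f(T) = -0.080·(T−10) [T>10 °C] = -0.5200
  sulphur-dioxide contribution → 1.315 μm/a
  chloride contribution → 1.174 μm/a
  ⇒ r_corr(copper) = 2.489 μm/a
  mass loss = 2.489 μm/a × 8.96 g/cm³ = 22.31 g·m⁻²·a⁻¹
zinc: T>10 °C ⇒ hinge -0.071·(16.5−10) = -0.4615
  sulphur-dioxide contribution → 1.739 μm/a
  chloride contribution → 0.6306 μm/a
  ⇒ r_corr(zinc) = 2.37 μm/a
  mass loss = 2.37 μm/a × 7.14 g/cm³ = 16.92 g·m⁻²·a⁻¹
Ordering by g·m⁻²·a⁻¹: copper (22.3) > zinc (16.9)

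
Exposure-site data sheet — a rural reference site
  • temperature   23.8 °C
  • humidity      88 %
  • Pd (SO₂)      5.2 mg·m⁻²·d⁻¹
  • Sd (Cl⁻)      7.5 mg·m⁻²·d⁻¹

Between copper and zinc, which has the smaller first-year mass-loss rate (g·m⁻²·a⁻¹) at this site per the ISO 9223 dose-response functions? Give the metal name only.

zinc

copper: T>10 °C ⇒ hinge -0.080·(23.8−10) = -1.1040
  sulphur-dioxide contribution → 0.4851 μm/a
  chloride contribution → 1.347 μm/a
  total first-year rate 1.832 μm/a
  mass loss = 1.832 μm/a × 8.96 g/cm³ = 16.41 g·m⁻²·a⁻¹
zinc: f(T) = -0.071·(T−10) [T>10 °C] = -0.9798
  sulphur-dioxide contribution → 0.573 μm/a
  chloride contribution → 0.8436 μm/a
  total first-year rate 1.417 μm/a
  mass loss = 1.417 μm/a × 7.14 g/cm³ = 10.11 g·m⁻²·a⁻¹
Ordering by g·m⁻²·a⁻¹: copper (16.4) > zinc (10.1)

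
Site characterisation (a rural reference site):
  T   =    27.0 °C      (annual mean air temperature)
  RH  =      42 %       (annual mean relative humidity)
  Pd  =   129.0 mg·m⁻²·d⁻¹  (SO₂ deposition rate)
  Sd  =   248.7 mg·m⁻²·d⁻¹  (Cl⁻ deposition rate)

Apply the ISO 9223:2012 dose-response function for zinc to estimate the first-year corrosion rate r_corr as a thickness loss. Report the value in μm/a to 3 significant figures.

zinc: temperature factor f = -0.071·(17.0) = -1.2070
  SO₂ term: 0.0129·129.0^0.44·exp(0.046·42-1.2070) = 0.226
  Cl⁻ term: 0.0175·248.7^0.57·exp(0.008·42+0.085·27.0) = 5.639
  r_corr = 0.226 + 5.639 = 5.865 μm/a

r_corr = 5.87 μm/a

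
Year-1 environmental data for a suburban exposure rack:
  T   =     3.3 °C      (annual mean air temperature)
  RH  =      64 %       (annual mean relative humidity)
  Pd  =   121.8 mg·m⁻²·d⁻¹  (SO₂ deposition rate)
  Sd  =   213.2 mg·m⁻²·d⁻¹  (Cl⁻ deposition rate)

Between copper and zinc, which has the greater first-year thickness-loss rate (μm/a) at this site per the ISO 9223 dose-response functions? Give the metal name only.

copper: temperature factor f = +0.126·(-6.7) = -0.8442
  SO₂ term: 0.0053·121.8^0.26·exp(0.059·64-0.8442) = 0.3466
  Cl⁻ term: 0.01025·213.2^0.27·exp(0.036·64+0.049·3.3) = 0.5133
  r_corr = 0.3466 + 0.5133 = 0.8598 μm/a
zinc: f(T) = +0.038·(T−10) [T≤10 °C] = -0.2546
  Pd branch = 0.0129·Pd^0.44·e^(0.046·RH+f) = 1.571 μm/a
  Cl⁻ term: 0.0175·213.2^0.57·exp(0.008·64+0.085·3.3) = 0.8215
  sum: 1.571 + 0.8215 → r_corr = 2.393 μm/a
Ordering by μm/a: zinc (2.39) > copper (0.86)

zinc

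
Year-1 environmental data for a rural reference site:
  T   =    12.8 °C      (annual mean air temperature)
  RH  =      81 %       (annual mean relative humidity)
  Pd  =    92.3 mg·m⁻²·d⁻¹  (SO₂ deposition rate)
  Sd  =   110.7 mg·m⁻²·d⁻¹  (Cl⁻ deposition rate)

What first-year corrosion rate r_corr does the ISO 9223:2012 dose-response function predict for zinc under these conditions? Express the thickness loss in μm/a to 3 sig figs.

r_corr = 4.67 μm/a

zinc: temperature factor f = -0.071·(2.8) = -0.1988
  SO₂ term: 0.0129·92.3^0.44·exp(0.046·81-0.1988) = 3.215
  Cl⁻ term: 0.0175·110.7^0.57·exp(0.008·81+0.085·12.8) = 1.453
  r_corr = 3.215 + 1.453 = 4.667 μm/a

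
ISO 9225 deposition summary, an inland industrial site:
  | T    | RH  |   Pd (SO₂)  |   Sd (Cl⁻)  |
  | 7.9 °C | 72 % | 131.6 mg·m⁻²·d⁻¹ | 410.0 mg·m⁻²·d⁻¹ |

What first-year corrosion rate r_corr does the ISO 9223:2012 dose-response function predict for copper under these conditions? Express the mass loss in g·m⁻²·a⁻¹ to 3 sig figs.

copper: T≤10 °C ⇒ hinge +0.126·(7.9−10) = -0.2646
  Pd branch = 0.0053·Pd^0.26·e^(0.059·RH+f) = 1.012 μm/a
  Sd branch = 0.01025·Sd^0.27·e^(0.036·RH+0.049·T) = 1.023 μm/a
  r_corr = 1.012 + 1.023 = 2.035 μm/a
Convert to mass loss: 2.035 μm/a × 8.96 g/cm³ = 18.24 g·m⁻²·a⁻¹

r_corr = 18.2 g·m⁻²·a⁻¹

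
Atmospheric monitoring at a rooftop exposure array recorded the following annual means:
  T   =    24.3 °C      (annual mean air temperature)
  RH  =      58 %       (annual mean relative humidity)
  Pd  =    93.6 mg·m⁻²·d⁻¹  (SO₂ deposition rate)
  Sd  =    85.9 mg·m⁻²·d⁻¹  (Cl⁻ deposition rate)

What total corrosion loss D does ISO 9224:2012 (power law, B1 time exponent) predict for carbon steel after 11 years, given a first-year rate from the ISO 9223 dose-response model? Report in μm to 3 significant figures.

carbon steel: temperature factor f = -0.054·(14.3) = -0.7722
  sulphur-dioxide contribution → 27.63 μm/a
  chloride contribution → 28.91 μm/a
  ⇒ r_corr(carbon steel) = 56.54 μm/a
Long-term exponent b (ISO 9224 Table 2, B1) = 0.523
  D(11) = 56.54 × 11^0.523 = 56.54 × 3.505 = 198.2 μm

D(11) = 198 μm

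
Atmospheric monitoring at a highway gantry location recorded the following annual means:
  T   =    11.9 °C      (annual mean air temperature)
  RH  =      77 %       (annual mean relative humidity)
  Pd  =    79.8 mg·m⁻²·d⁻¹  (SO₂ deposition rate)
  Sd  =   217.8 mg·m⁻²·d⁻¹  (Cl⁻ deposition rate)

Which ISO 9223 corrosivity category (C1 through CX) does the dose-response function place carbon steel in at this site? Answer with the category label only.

C5

carbon steel: T>10 °C ⇒ hinge -0.054·(11.9−10) = -0.1026
  SO₂ term: 1.77·79.8^0.52·exp(0.02·77-0.1026) = 72.66
  Cl⁻ term: 0.102·217.8^0.62·exp(0.033·77+0.04·11.9) = 58.68
  r_corr = 72.66 + 58.68 = 131.3 μm/a
ISO 9223 Table 2 (carbon steel): 80 < 131 ≤ 200 μm/a ⇒ C5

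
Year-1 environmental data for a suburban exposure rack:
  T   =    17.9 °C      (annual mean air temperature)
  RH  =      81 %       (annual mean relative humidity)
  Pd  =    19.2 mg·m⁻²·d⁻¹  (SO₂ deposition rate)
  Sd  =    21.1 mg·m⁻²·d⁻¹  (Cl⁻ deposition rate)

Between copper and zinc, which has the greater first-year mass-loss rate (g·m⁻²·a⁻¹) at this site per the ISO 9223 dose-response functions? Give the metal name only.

copper: temperature factor f = -0.080·(7.9) = -0.6320
  SO₂ term: 0.0053·19.2^0.26·exp(0.059·81-0.6320) = 0.7227
  Sd branch = 0.01025·Sd^0.27·e^(0.036·RH+0.049·T) = 1.037 μm/a
  r_corr = 0.7227 + 1.037 = 1.759 μm/a
  mass loss = 1.759 μm/a × 8.96 g/cm³ = 15.76 g·m⁻²·a⁻¹
zinc: temperature factor f = -0.071·(7.9) = -0.5609
  Pd branch = 0.0129·Pd^0.44·e^(0.046·RH+f) = 1.122 μm/a
  Sd branch = 0.0175·Sd^0.57·e^(0.008·RH+0.085·T) = 0.8711 μm/a
  sum: 1.122 + 0.8711 → r_corr = 1.993 μm/a
  mass loss = 1.993 μm/a × 7.14 g/cm³ = 14.23 g·m⁻²·a⁻¹
Ordering by g·m⁻²·a⁻¹: copper (15.8) > zinc (14.2)

copper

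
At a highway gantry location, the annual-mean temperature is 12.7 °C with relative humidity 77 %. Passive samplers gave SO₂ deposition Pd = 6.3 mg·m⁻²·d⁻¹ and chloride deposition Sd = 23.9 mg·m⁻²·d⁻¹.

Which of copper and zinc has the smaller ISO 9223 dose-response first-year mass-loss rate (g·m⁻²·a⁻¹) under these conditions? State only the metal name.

zinc

copper: f(T) = -0.080·(T−10) [T>10 °C] = -0.2160
  sulphur-dioxide contribution → 0.6476 μm/a
  chloride contribution → 0.7195 μm/a
  ⇒ r_corr(copper) = 1.367 μm/a
  mass loss = 1.367 μm/a × 8.96 g/cm³ = 12.25 g·m⁻²·a⁻¹
zinc: temperature factor f = -0.071·(2.7) = -0.1917
  sulphur-dioxide contribution → 0.8266 μm/a
  chloride contribution → 0.5822 μm/a
  total first-year rate 1.409 μm/a
  mass loss = 1.409 μm/a × 7.14 g/cm³ = 10.06 g·m⁻²·a⁻¹
Ordering by g·m⁻²·a⁻¹: copper (12.2) > zinc (10.1)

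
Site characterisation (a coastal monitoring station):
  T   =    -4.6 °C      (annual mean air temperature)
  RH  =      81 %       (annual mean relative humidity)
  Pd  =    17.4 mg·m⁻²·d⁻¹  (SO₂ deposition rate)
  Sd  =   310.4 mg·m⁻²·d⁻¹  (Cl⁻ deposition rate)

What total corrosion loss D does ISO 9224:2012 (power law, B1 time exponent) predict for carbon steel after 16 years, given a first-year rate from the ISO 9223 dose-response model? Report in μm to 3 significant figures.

D(16) = 203 μm

carbon steel: T≤10 °C ⇒ hinge +0.150·(-4.6−10) = -2.1900
  sulphur-dioxide contribution → 4.421 μm/a
  chloride contribution → 43.11 μm/a
  total first-year rate 47.53 μm/a
Long-term exponent b (ISO 9224 Table 2, B1) = 0.523
  D(16) = 47.53 × 16^0.523 = 47.53 × 4.263 = 202.6 μm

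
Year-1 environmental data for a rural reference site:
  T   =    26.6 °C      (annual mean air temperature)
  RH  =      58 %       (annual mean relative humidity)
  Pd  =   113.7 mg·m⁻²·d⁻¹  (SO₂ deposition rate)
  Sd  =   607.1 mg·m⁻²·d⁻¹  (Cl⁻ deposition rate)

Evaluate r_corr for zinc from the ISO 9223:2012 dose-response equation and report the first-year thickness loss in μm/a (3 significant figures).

r_corr = 10.8 μm/a

zinc: f(T) = -0.071·(T−10) [T>10 °C] = -1.1786
  Pd branch = 0.0129·Pd^0.44·e^(0.046·RH+f) = 0.4592 μm/a
  Cl⁻ term: 0.0175·607.1^0.57·exp(0.008·58+0.085·26.6) = 10.3
  r_corr = 0.4592 + 10.3 = 10.76 μm/a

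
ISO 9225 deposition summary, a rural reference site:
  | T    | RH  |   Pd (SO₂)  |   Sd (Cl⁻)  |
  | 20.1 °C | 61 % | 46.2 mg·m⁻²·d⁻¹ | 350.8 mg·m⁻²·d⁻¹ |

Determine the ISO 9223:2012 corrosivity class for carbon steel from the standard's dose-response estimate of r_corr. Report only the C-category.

C5

carbon steel: T>10 °C ⇒ hinge -0.054·(20.1−10) = -0.5454
  SO₂ term: 1.77·46.2^0.52·exp(0.02·61-0.5454) = 25.5
  Cl⁻ term: 0.102·350.8^0.62·exp(0.033·61+0.04·20.1) = 64.56
  sum: 25.5 + 64.56 → r_corr = 90.06 μm/a
ISO 9223 Table 2 (carbon steel): 80 < 90.1 ≤ 200 μm/a ⇒ C5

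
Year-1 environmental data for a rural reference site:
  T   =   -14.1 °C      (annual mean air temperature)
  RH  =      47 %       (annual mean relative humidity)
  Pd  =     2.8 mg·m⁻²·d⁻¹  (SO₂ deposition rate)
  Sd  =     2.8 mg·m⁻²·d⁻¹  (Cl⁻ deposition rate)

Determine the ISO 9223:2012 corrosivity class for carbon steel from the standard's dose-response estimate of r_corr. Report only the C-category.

carbon steel: f(T) = +0.150·(T−10) [T≤10 °C] = -3.6150
  Pd branch = 1.77·Pd^0.52·e^(0.02·RH+f) = 0.2083 μm/a
  Sd branch = 0.102·Sd^0.62·e^(0.033·RH+0.04·T) = 0.5182 μm/a
  sum: 0.2083 + 0.5182 → r_corr = 0.7265 μm/a
ISO 9223 Table 2 (carbon steel): 0 < 0.727 ≤ 1.3 μm/a ⇒ C1

C1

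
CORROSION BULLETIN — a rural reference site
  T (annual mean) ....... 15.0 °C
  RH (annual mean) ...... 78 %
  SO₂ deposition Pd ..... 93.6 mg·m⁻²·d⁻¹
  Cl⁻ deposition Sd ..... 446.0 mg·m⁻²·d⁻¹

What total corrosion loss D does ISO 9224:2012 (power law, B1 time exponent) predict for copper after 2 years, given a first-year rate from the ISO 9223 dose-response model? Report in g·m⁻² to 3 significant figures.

copper: f(T) = -0.080·(T−10) [T>10 °C] = -0.4000
  SO₂ term: 0.0053·93.6^0.26·exp(0.059·78-0.4000) = 1.153
  Cl⁻ term: 0.01025·446.0^0.27·exp(0.036·78+0.049·15.0) = 1.84
  r_corr = 1.153 + 1.84 = 2.992 μm/a
Power-law: D(2) = r_corr · 2^0.667
  D(2) = 2.992 × 2^0.667 = 2.992 × 1.588 = 4.751 μm
  Mass loss = 4.751 μm × 8.96 g/cm³ = 42.57 g·m⁻²

D(2) = 42.6 g·m⁻²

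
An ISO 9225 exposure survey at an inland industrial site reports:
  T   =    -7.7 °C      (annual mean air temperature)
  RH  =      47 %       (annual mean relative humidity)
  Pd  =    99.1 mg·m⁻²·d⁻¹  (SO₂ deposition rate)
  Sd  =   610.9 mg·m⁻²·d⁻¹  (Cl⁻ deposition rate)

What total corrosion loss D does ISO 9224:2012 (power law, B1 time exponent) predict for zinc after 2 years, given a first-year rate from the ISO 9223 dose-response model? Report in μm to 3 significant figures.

D(2) = 1.66 μm

zinc: f(T) = +0.038·(T−10) [T≤10 °C] = -0.6726
  sulphur-dioxide contribution → 0.4322 μm/a
  chloride contribution → 0.513 μm/a
  total first-year rate 0.9452 μm/a
Power-law: D(2) = r_corr · 2^0.813
  D(2) = 0.9452 × 2^0.813 = 0.9452 × 1.757 = 1.661 μm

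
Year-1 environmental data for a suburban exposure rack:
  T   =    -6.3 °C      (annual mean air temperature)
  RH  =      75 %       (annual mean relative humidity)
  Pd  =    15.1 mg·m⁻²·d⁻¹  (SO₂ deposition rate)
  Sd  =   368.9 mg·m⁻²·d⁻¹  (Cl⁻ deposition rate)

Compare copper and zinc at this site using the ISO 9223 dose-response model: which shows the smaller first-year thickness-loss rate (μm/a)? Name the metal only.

copper: temperature factor f = +0.126·(-16.3) = -2.0538
  SO₂ term: 0.0053·15.1^0.26·exp(0.059·75-2.0538) = 0.115
  Sd branch = 0.01025·Sd^0.27·e^(0.036·RH+0.049·T) = 0.5525 μm/a
  r_corr = 0.115 + 0.5525 = 0.6675 μm/a
zinc: f(T) = +0.038·(T−10) [T≤10 °C] = -0.6194
  SO₂ term: 0.0129·15.1^0.44·exp(0.046·75-0.6194) = 0.7222
  Sd branch = 0.0175·Sd^0.57·e^(0.008·RH+0.085·T) = 0.5422 μm/a
  r_corr = 0.7222 + 0.5422 = 1.264 μm/a
Ordering by μm/a: zinc (1.26) > copper (0.667)

copper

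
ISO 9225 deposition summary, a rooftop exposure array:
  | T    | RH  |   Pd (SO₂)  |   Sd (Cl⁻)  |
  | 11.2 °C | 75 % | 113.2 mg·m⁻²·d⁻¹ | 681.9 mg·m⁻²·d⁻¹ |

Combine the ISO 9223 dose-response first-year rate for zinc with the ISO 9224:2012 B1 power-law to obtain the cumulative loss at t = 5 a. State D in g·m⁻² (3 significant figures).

D(5) = 169 g·m⁻²

zinc: f(T) = -0.071·(T−10) [T>10 °C] = -0.0852
  sulphur-dioxide contribution → 2.989 μm/a
  chloride contribution → 3.406 μm/a
  total first-year rate 6.396 μm/a
Power-law: D(5) = r_corr · 5^0.813
  D(5) = 6.396 × 5^0.813 = 6.396 × 3.701 = 23.67 μm
  Mass loss = 23.67 μm × 7.14 g/cm³ = 169 g·m⁻²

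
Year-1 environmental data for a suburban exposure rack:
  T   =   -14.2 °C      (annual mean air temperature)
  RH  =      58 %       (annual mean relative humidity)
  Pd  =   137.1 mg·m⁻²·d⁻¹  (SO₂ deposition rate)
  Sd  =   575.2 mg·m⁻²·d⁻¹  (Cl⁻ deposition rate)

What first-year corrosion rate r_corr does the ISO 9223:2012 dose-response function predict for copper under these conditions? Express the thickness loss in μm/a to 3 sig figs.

copper: T≤10 °C ⇒ hinge +0.126·(-14.2−10) = -3.0492
  sulphur-dioxide contribution → 0.02766 μm/a
  chloride contribution → 0.2294 μm/a
  total first-year rate 0.257 μm/a

r_corr = 0.257 μm/a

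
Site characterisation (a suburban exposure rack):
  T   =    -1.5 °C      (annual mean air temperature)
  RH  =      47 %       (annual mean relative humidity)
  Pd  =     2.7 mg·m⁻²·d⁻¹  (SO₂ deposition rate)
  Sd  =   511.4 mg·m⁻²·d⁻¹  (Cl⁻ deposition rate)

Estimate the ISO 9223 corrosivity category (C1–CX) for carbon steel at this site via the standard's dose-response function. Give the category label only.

C2

carbon steel: T≤10 °C ⇒ hinge +0.150·(-1.5−10) = -1.7250
  SO₂ term: 1.77·2.7^0.52·exp(0.02·47-1.7250) = 1.353
  Sd branch = 0.102·Sd^0.62·e^(0.033·RH+0.04·T) = 21.66 μm/a
  r_corr = 1.353 + 21.66 = 23.01 μm/a
ISO 9223 Table 2 (carbon steel): 1.3 < 23 ≤ 25 μm/a ⇒ C2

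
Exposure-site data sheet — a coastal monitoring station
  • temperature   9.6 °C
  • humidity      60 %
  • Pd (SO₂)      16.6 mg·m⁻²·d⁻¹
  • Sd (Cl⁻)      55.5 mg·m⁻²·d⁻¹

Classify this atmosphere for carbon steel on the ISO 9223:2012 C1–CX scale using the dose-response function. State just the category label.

C3

carbon steel: f(T) = +0.150·(T−10) [T≤10 °C] = -0.0600
  SO₂ term: 1.77·16.6^0.52·exp(0.02·60-0.0600) = 23.85
  Sd branch = 0.102·Sd^0.62·e^(0.033·RH+0.04·T) = 13.08 μm/a
  r_corr = 23.85 + 13.08 = 36.94 μm/a
ISO 9223 Table 2 (carbon steel): 25 < 36.9 ≤ 50 μm/a ⇒ C3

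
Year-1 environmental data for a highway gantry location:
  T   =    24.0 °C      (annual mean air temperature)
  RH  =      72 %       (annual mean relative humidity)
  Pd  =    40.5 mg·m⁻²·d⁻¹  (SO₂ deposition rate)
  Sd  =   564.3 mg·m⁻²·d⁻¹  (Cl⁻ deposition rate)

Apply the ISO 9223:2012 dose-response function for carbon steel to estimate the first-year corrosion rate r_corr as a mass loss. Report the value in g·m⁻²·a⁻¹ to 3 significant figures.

carbon steel: f(T) = -0.054·(T−10) [T>10 °C] = -0.7560
  SO₂ term: 1.77·40.5^0.52·exp(0.02·72-0.7560) = 24.04
  Cl⁻ term: 0.102·564.3^0.62·exp(0.033·72+0.04·24.0) = 145.7
  sum: 24.04 + 145.7 → r_corr = 169.7 μm/a
Convert to mass loss: 169.7 μm/a × 7.85 g/cm³ = 1332 g·m⁻²·a⁻¹

r_corr = 1.33e+03 g·m⁻²·a⁻¹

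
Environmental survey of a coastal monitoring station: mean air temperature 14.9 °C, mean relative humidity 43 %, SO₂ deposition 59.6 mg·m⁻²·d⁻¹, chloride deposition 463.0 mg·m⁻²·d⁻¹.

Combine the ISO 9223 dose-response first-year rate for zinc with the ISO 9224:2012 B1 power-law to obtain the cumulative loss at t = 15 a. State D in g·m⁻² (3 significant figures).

D(15) = 213 g·m⁻²

zinc: temperature factor f = -0.071·(4.9) = -0.3479
  sulphur-dioxide contribution → 0.3978 μm/a
  chloride contribution → 2.896 μm/a
  ⇒ r_corr(zinc) = 3.294 μm/a
ISO 9224: D(t) = r_corr · t^b with b = 0.813 (zinc, B1)
  D(15) = 3.294 × 15^0.813 = 3.294 × 9.04 = 29.78 μm
  Mass loss = 29.78 μm × 7.14 g/cm³ = 212.6 g·m⁻²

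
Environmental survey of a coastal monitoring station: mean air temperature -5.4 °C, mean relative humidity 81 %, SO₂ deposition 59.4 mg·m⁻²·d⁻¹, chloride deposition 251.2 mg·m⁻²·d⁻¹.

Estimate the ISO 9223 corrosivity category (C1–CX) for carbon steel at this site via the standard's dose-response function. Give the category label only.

C3

carbon steel: f(T) = +0.150·(T−10) [T≤10 °C] = -2.3100
  sulphur-dioxide contribution → 7.425 μm/a
  chloride contribution → 36.62 μm/a
  total first-year rate 44.04 μm/a
44 μm/a falls in (25, 50] for carbon steel → category C3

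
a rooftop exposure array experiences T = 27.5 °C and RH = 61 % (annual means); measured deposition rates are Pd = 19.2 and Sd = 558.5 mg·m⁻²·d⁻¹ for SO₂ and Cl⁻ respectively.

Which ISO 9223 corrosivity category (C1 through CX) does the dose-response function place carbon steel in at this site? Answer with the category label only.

C5

carbon steel: f(T) = -0.054·(T−10) [T>10 °C] = -0.9450
  Pd branch = 1.77·Pd^0.52·e^(0.02·RH+f) = 10.83 μm/a
  Cl⁻ term: 0.102·558.5^0.62·exp(0.033·61+0.04·27.5) = 115.8
  sum: 10.83 + 115.8 → r_corr = 126.6 μm/a
127 μm/a falls in (80, 200] for carbon steel → category C5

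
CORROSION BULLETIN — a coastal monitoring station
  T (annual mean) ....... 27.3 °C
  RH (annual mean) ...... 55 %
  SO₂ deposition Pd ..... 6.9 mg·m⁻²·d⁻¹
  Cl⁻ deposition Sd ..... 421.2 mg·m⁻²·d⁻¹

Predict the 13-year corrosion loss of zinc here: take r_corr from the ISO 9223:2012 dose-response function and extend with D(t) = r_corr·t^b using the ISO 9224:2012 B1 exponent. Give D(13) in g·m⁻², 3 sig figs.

D(13) = 504 g·m⁻²

zinc: f(T) = -0.071·(T−10) [T>10 °C] = -1.2283
  sulphur-dioxide contribution → 0.1109 μm/a
  chloride contribution → 8.667 μm/a
  ⇒ r_corr(zinc) = 8.778 μm/a
Power-law: D(13) = r_corr · 13^0.813
  D(13) = 8.778 × 13^0.813 = 8.778 × 8.047 = 70.64 μm
  Mass loss = 70.64 μm × 7.14 g/cm³ = 504.3 g·m⁻²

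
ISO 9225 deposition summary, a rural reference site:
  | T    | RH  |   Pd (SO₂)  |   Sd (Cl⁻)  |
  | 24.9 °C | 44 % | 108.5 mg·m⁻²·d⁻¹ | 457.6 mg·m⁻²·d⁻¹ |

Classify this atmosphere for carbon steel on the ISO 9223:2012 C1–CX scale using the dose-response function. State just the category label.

C4

carbon steel: f(T) = -0.054·(T−10) [T>10 °C] = -0.8046
  sulphur-dioxide contribution → 21.83 μm/a
  chloride contribution → 52.63 μm/a
  total first-year rate 74.47 μm/a
ISO 9223 Table 2 (carbon steel): 50 < 74.5 ≤ 80 μm/a ⇒ C4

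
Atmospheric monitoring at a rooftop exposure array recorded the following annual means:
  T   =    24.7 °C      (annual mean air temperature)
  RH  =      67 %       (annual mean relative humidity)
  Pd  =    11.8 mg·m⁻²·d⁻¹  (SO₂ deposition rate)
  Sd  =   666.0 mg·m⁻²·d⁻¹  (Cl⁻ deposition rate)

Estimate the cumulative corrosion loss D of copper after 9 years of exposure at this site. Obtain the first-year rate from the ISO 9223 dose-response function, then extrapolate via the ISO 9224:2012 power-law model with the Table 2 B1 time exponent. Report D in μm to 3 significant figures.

copper: f(T) = -0.080·(T−10) [T>10 °C] = -1.1760
  Pd branch = 0.0053·Pd^0.26·e^(0.059·RH+f) = 0.1618 μm/a
  Cl⁻ term: 0.01025·666.0^0.27·exp(0.036·67+0.049·24.7) = 2.219
  r_corr = 0.1618 + 2.219 = 2.381 μm/a
Power-law: D(9) = r_corr · 9^0.667
  D(9) = 2.381 × 9^0.667 = 2.381 × 4.33 = 10.31 μm

D(9) = 10.3 μm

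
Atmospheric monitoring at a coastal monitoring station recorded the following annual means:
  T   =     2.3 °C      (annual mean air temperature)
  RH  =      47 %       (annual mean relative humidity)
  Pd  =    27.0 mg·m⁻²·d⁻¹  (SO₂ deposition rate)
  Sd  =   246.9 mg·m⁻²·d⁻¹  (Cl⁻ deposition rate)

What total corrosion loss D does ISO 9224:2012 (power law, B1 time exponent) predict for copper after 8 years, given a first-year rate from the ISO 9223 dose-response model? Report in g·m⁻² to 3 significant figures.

copper: T≤10 °C ⇒ hinge +0.126·(2.3−10) = -0.9702
  sulphur-dioxide contribution → 0.07575 μm/a
  chloride contribution → 0.2757 μm/a
  ⇒ r_corr(copper) = 0.3515 μm/a
Power-law: D(8) = r_corr · 8^0.667
  D(8) = 0.3515 × 8^0.667 = 0.3515 × 4.003 = 1.407 μm
  Mass loss = 1.407 μm × 8.96 g/cm³ = 12.61 g·m⁻²

D(8) = 12.6 g·m⁻²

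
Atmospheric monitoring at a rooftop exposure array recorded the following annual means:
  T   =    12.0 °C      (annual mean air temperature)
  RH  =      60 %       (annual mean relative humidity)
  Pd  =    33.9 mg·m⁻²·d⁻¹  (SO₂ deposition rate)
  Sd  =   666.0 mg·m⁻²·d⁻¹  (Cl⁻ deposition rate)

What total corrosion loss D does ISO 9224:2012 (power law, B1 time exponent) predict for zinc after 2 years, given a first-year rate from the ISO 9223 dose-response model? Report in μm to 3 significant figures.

zinc: f(T) = -0.071·(T−10) [T>10 °C] = -0.1420
  sulphur-dioxide contribution → 0.8334 μm/a
  chloride contribution → 3.191 μm/a
  ⇒ r_corr(zinc) = 4.024 μm/a
Long-term exponent b (ISO 9224 Table 2, B1) = 0.813
  D(2) = 4.024 × 2^0.813 = 4.024 × 1.757 = 7.069 μm

D(2) = 7.07 μm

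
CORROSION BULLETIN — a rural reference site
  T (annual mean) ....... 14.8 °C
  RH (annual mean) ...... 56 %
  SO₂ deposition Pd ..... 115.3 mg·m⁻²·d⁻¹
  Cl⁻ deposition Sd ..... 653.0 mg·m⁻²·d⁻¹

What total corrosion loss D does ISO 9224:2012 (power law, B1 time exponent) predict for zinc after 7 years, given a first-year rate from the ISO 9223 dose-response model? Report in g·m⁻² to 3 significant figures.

zinc: temperature factor f = -0.071·(4.8) = -0.3408
  SO₂ term: 0.0129·115.3^0.44·exp(0.046·56-0.3408) = 0.9739
  Sd branch = 0.0175·Sd^0.57·e^(0.008·RH+0.085·T) = 3.877 μm/a
  sum: 0.9739 + 3.877 → r_corr = 4.85 μm/a
Power-law: D(7) = r_corr · 7^0.813
  D(7) = 4.85 × 7^0.813 = 4.85 × 4.865 = 23.6 μm
  Mass loss = 23.6 μm × 7.14 g/cm³ = 168.5 g·m⁻²

D(7) = 168 g·m⁻²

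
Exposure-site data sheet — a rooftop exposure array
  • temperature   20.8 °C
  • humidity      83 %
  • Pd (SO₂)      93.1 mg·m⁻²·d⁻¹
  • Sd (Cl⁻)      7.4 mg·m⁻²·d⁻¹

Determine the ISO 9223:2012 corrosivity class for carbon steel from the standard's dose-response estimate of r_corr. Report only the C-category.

C4

carbon steel: T>10 °C ⇒ hinge -0.054·(20.8−10) = -0.5832
  sulphur-dioxide contribution → 54.89 μm/a
  chloride contribution → 12.54 μm/a
  total first-year rate 67.43 μm/a
67.4 μm/a falls in (50, 80] for carbon steel → category C4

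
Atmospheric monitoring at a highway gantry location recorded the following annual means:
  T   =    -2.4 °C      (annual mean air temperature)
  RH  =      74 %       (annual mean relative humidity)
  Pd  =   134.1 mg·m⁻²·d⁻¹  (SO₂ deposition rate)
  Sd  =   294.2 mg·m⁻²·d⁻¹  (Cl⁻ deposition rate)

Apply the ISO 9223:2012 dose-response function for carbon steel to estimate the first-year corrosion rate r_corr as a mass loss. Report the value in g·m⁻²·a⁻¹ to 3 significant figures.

carbon steel: f(T) = +0.150·(T−10) [T≤10 °C] = -1.8600
  sulphur-dioxide contribution → 15.46 μm/a
  chloride contribution → 36.14 μm/a
  total first-year rate 51.6 μm/a
Convert to mass loss: 51.6 μm/a × 7.85 g/cm³ = 405.1 g·m⁻²·a⁻¹

r_corr = 405 g·m⁻²·a⁻¹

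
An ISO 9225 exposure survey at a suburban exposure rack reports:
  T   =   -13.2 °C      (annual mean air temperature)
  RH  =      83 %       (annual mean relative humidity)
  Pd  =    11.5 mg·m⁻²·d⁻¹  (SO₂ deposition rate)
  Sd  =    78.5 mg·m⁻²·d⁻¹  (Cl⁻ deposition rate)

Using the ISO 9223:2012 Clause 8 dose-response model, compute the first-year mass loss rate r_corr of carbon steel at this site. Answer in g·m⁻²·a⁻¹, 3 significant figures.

r_corr = 117 g·m⁻²·a⁻¹

carbon steel: f(T) = +0.150·(T−10) [T≤10 °C] = -3.4800
  SO₂ term: 1.77·11.5^0.52·exp(0.02·83-3.4800) = 1.021
  Cl⁻ term: 0.102·78.5^0.62·exp(0.033·83+0.04·-13.2) = 13.92
  r_corr = 1.021 + 13.92 = 14.94 μm/a
Convert to mass loss: 14.94 μm/a × 7.85 g/cm³ = 117.3 g·m⁻²·a⁻¹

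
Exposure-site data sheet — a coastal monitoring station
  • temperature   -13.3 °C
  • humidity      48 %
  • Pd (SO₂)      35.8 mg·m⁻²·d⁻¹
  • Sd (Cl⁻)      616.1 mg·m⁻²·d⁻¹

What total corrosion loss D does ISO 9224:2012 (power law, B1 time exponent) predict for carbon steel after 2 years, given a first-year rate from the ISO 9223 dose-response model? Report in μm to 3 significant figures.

D(2) = 23.8 μm

carbon steel: temperature factor f = +0.150·(-23.3) = -3.4950
  SO₂ term: 1.77·35.8^0.52·exp(0.02·48-3.4950) = 0.9017
  Cl⁻ term: 0.102·616.1^0.62·exp(0.033·48+0.04·-13.3) = 15.67
  r_corr = 0.9017 + 15.67 = 16.57 μm/a
Power-law: D(2) = r_corr · 2^0.523
  D(2) = 16.57 × 2^0.523 = 16.57 × 1.437 = 23.81 μm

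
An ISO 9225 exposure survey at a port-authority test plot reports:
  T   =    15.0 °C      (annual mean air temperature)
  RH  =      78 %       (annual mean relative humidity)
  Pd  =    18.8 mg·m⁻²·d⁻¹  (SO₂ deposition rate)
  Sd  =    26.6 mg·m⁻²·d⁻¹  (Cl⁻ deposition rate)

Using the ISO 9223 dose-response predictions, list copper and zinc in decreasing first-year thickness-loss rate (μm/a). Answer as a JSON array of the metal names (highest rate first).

["zinc", "copper"]

copper: temperature factor f = -0.080·(5.0) = -0.4000
  SO₂ term: 0.0053·18.8^0.26·exp(0.059·78-0.4000) = 0.7594
  Cl⁻ term: 0.01025·26.6^0.27·exp(0.036·78+0.049·15.0) = 0.8593
  r_corr = 0.7594 + 0.8593 = 1.619 μm/a
zinc: T>10 °C ⇒ hinge -0.071·(15.0−10) = -0.3550
  SO₂ term: 0.0129·18.8^0.44·exp(0.046·78-0.3550) = 1.189
  Cl⁻ term: 0.0175·26.6^0.57·exp(0.008·78+0.085·15.0) = 0.7585
  r_corr = 1.189 + 0.7585 = 1.948 μm/a
Ordering by μm/a: zinc (1.95) > copper (1.62)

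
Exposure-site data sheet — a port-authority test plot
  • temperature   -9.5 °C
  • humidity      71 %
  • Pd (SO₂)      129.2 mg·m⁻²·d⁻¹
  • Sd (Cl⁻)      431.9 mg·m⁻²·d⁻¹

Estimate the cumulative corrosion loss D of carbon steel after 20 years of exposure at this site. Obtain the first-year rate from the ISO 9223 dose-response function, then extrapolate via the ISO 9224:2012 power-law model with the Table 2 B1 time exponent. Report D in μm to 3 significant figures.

carbon steel: T≤10 °C ⇒ hinge +0.150·(-9.5−10) = -2.9250
  Pd branch = 1.77·Pd^0.52·e^(0.02·RH+f) = 4.923 μm/a
  Cl⁻ term: 0.102·431.9^0.62·exp(0.033·71+0.04·-9.5) = 31.26
  sum: 4.923 + 31.26 → r_corr = 36.19 μm/a
Long-term exponent b (ISO 9224 Table 2, B1) = 0.523
  D(20) = 36.19 × 20^0.523 = 36.19 × 4.791 = 173.4 μm

D(20) = 173 μm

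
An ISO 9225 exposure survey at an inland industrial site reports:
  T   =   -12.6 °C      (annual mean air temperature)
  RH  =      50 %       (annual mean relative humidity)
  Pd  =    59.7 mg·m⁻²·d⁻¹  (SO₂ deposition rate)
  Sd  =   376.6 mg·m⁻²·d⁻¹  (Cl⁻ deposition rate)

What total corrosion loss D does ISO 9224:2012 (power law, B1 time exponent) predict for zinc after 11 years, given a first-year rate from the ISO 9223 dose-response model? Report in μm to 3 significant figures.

zinc: f(T) = +0.038·(T−10) [T≤10 °C] = -0.8588
  Pd branch = 0.0129·Pd^0.44·e^(0.046·RH+f) = 0.3296 μm/a
  Sd branch = 0.0175·Sd^0.57·e^(0.008·RH+0.085·T) = 0.263 μm/a
  sum: 0.3296 + 0.263 → r_corr = 0.5925 μm/a
Long-term exponent b (ISO 9224 Table 2, B1) = 0.813
  D(11) = 0.5925 × 11^0.813 = 0.5925 × 7.025 = 4.162 μm

D(11) = 4.16 μm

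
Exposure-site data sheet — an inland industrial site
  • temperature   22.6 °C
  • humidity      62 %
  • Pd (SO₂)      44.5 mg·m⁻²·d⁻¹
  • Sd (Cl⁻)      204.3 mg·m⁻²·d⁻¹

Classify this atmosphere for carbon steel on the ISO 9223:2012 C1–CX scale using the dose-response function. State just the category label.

carbon steel: T>10 °C ⇒ hinge -0.054·(22.6−10) = -0.6804
  SO₂ term: 1.77·44.5^0.52·exp(0.02·62-0.6804) = 22.29
  Sd branch = 0.102·Sd^0.62·e^(0.033·RH+0.04·T) = 52.74 μm/a
  r_corr = 22.29 + 52.74 = 75.03 μm/a
Category bounds: 50…80 μm/a bracket r_corr ⇒ C4

C4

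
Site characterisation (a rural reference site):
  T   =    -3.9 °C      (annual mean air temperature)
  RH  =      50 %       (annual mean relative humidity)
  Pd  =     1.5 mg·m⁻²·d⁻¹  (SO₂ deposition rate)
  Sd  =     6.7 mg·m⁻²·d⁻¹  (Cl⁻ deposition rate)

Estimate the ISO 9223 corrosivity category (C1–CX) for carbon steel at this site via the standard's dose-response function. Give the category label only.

carbon steel: f(T) = +0.150·(T−10) [T≤10 °C] = -2.0850
  sulphur-dioxide contribution → 0.7385 μm/a
  chloride contribution → 1.478 μm/a
  ⇒ r_corr(carbon steel) = 2.216 μm/a
ISO 9223 Table 2 (carbon steel): 1.3 < 2.22 ≤ 25 μm/a ⇒ C2

C2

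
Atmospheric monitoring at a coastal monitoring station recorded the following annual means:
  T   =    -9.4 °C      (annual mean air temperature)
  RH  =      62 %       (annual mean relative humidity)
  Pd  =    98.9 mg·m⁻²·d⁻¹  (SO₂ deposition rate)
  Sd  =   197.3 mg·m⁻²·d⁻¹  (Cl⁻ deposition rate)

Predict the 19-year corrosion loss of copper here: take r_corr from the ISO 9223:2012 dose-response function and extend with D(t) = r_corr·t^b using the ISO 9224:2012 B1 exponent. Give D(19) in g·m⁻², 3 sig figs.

D(19) = 19.8 g·m⁻²

copper: f(T) = +0.126·(T−10) [T≤10 °C] = -2.4444
  Pd branch = 0.0053·Pd^0.26·e^(0.059·RH+f) = 0.0589 μm/a
  Cl⁻ term: 0.01025·197.3^0.27·exp(0.036·62+0.049·-9.4) = 0.251
  r_corr = 0.0589 + 0.251 = 0.3099 μm/a
Power-law: D(19) = r_corr · 19^0.667
  D(19) = 0.3099 × 19^0.667 = 0.3099 × 7.127 = 2.209 μm
  Mass loss = 2.209 μm × 8.96 g/cm³ = 19.79 g·m⁻²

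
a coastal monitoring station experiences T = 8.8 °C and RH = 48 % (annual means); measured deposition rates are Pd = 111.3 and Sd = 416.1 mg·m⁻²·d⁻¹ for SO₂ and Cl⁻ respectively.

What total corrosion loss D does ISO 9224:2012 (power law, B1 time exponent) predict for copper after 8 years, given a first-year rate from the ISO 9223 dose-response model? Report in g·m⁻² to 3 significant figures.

D(8) = 25.7 g·m⁻²

copper: temperature factor f = +0.126·(-1.2) = -0.1512
  SO₂ term: 0.0053·111.3^0.26·exp(0.059·48-0.1512) = 0.2634
  Cl⁻ term: 0.01025·416.1^0.27·exp(0.036·48+0.049·8.8) = 0.4525
  sum: 0.2634 + 0.4525 → r_corr = 0.7159 μm/a
Long-term exponent b (ISO 9224 Table 2, B1) = 0.667
  D(8) = 0.7159 × 8^0.667 = 0.7159 × 4.003 = 2.866 μm
  Mass loss = 2.866 μm × 8.96 g/cm³ = 25.68 g·m⁻²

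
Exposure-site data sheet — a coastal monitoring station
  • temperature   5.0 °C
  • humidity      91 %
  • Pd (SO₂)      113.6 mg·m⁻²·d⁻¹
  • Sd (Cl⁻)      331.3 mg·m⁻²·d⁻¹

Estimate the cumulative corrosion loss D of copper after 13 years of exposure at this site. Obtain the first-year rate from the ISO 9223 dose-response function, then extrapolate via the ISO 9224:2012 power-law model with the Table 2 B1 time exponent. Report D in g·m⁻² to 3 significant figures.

copper: temperature factor f = +0.126·(-5.0) = -0.6300
  sulphur-dioxide contribution → 2.074 μm/a
  chloride contribution → 1.661 μm/a
  ⇒ r_corr(copper) = 3.735 μm/a
Long-term exponent b (ISO 9224 Table 2, B1) = 0.667
  D(13) = 3.735 × 13^0.667 = 3.735 × 5.534 = 20.67 μm
  Mass loss = 20.67 μm × 8.96 g/cm³ = 185.2 g·m⁻²

D(13) = 185 g·m⁻²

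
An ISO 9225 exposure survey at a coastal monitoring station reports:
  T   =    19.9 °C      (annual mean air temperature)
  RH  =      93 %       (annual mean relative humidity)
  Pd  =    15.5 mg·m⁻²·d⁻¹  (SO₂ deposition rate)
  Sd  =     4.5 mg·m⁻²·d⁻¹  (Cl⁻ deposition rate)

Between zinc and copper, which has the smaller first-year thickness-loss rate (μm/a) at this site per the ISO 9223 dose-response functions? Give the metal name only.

zinc

zinc: temperature factor f = -0.071·(9.9) = -0.7029
  Pd branch = 0.0129·Pd^0.44·e^(0.046·RH+f) = 1.538 μm/a
  Cl⁻ term: 0.0175·4.5^0.57·exp(0.008·93+0.085·19.9) = 0.4711
  r_corr = 1.538 + 0.4711 = 2.009 μm/a
copper: f(T) = -0.080·(T−10) [T>10 °C] = -0.7920
  SO₂ term: 0.0053·15.5^0.26·exp(0.059·93-0.7920) = 1.182
  Sd branch = 0.01025·Sd^0.27·e^(0.036·RH+0.049·T) = 1.16 μm/a
  r_corr = 1.182 + 1.16 = 2.343 μm/a
Ordering by μm/a: copper (2.34) > zinc (2.01)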